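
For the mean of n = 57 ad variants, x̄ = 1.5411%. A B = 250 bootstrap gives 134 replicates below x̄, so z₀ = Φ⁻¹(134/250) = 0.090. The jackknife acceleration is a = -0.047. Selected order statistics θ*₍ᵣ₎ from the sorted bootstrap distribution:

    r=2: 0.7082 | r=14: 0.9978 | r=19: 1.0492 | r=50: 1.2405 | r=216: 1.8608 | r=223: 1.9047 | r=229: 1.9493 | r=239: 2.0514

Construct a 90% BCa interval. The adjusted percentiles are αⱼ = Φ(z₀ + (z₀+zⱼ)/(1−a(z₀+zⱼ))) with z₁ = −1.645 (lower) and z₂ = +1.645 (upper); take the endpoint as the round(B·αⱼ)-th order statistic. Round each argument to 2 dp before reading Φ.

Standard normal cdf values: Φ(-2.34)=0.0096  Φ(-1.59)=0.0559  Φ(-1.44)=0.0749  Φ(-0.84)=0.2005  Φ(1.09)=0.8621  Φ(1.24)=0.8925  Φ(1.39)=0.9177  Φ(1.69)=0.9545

(0.9978, 2.0514)

Lower: z₀ + z₁ = 0.090 + (-1.645) = -1.555; 1 − a(z₀+z₁) = 1 − (-0.047)(-1.555) = 0.9269; argument = 0.090 + (-1.555)/0.9269 = -1.5876 → -1.59.
α₁ = Φ(-1.59) = 0.0559; rank = round(250 × 0.0559) = 14; θ*₍14₎ = 0.9978.
Upper: z₀ + z₂ = 1.735; 1 − a(z₀+z₂) = 1.0815; argument = 1.6942 → 1.69; α₂ = 0.9545; rank = 239; θ*₍239₎ = 2.0514.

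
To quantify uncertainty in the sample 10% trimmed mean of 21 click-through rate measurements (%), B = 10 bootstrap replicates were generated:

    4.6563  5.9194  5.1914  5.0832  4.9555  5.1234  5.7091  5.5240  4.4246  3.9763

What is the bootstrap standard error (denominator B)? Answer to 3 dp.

SE* = 0.561

Bootstrap SE is the standard deviation of the 10 replicate 10% trimmed means.
Mean of replicates: (4.6563 + 5.9194 + 5.1914 + 5.0832 + 4.9555 + 5.1234 + 5.7091 + 5.5240 + 4.4246 + 3.9763) / 10 = 50.56320 / 10 = 5.05632
Sum of squared deviations: (−0.40002)² + (+0.86308)² + (+0.13508)² + (+0.02688)² + (−0.10082)² + (+0.06708)² + (+0.65278)² + (+0.46768)² + (−0.63172)² + (−1.08002)² = 3.14892
Variance = 3.14892 / 10 = 0.31489
SE* = √0.31489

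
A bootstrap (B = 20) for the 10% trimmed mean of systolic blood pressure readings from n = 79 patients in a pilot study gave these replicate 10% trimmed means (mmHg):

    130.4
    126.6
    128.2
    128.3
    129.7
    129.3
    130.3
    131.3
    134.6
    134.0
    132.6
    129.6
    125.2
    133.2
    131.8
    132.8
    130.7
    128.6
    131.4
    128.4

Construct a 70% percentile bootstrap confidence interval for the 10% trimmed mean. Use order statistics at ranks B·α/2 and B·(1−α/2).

(128.2, 132.8)

Sorted replicates: 125.2, 126.6, 128.2, 128.3, 128.4, 128.6, 129.3, 129.6, 129.7, 130.3, 130.4, 130.7, 131.3, 131.4, 131.8, 132.6, 132.8, 133.2, 134.0, 134.6
α = 0.30; lower rank = 20 × 0.150 = 3; upper rank = 20 × 0.850 = 17.
The 3rd smallest replicate is 128.2; the 17th is 132.8.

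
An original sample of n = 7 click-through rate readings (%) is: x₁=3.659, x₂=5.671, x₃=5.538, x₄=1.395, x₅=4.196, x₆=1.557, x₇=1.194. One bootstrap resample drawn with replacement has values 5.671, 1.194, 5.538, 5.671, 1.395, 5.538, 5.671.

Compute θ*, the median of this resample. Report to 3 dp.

Sorted: 1.194, 1.395, 5.538, 5.538, 5.671, 5.671, 5.671
Median = middle value = 5.538

θ* = 5.538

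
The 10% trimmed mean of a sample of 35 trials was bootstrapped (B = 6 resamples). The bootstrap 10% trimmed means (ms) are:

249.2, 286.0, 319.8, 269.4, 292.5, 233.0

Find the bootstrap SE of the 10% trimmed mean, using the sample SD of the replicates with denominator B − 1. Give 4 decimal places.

Bootstrap SE is the standard deviation of the 6 replicate 10% trimmed means.
Mean of replicates: (249.2 + 286.0 + 319.8 + 269.4 + 292.5 + 233.0) / 6 = 1649.90000 / 6 = 274.98333
Sum of squared deviations: (−25.78333)² + (+11.01667)² + (+44.81667)² + (−5.58333)² + (+17.51667)² + (−41.98333)² = 4895.28833
Variance = 4895.28833 / 5 = 979.05767
SE* = √979.05767

SE* = 31.2899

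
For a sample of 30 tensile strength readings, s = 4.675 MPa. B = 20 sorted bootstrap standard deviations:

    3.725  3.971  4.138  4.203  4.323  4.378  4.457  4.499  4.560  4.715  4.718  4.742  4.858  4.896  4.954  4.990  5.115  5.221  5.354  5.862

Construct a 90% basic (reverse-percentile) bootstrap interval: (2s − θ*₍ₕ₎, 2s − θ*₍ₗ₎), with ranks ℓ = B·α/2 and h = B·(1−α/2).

(3.996, 5.625)

Percentile endpoints at ranks 1 and 19: θ*₍1₎ = 3.725, θ*₍19₎ = 5.354.
Basic interval reflects these around s:
  lower = 2 × 4.675 − 5.354 = 3.996
  upper = 2 × 4.675 − 3.725 = 5.625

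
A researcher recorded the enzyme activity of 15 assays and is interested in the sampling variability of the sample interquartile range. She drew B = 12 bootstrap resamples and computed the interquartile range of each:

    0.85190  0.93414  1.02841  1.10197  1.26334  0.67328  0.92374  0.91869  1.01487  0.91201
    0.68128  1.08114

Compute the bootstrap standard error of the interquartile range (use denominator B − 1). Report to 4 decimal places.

SE* = 0.1680

Bootstrap SE is the standard deviation of the 12 replicate interquartile ranges.
Mean of replicates: (0.85190 + 0.93414 + 1.02841 + 1.10197 + 1.26334 + 0.67328 + 0.92374 + 0.91869 + 1.01487 + 0.91201 + 0.68128 + 1.08114) / 12 = 11.384770 / 12 = 0.948731
Sum of squared deviations: (−0.096831)² + (−0.014591)² + (+0.079679)² + (+0.153239)² + (+0.314609)² + (−0.275451)² + (−0.024991)² + (−0.030041)² + (+0.066139)² + (−0.036721)² + (−0.267451)² + (+0.132409)² = 0.310584
Variance = 0.310584 / 11 = 0.028235
SE* = √0.028235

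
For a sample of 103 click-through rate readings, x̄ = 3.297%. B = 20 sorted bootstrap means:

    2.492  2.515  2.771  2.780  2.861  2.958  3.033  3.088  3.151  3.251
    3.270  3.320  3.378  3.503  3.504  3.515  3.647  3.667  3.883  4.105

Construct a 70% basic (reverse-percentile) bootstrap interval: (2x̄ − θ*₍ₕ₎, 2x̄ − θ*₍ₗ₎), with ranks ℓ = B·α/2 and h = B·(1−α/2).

Percentile endpoints at ranks 3 and 17: θ*₍3₎ = 2.771, θ*₍17₎ = 3.647.
Basic interval reflects these around x̄:
  lower = 2 × 3.297 − 3.647 = 2.947
  upper = 2 × 3.297 − 2.771 = 3.823

(2.947, 3.823)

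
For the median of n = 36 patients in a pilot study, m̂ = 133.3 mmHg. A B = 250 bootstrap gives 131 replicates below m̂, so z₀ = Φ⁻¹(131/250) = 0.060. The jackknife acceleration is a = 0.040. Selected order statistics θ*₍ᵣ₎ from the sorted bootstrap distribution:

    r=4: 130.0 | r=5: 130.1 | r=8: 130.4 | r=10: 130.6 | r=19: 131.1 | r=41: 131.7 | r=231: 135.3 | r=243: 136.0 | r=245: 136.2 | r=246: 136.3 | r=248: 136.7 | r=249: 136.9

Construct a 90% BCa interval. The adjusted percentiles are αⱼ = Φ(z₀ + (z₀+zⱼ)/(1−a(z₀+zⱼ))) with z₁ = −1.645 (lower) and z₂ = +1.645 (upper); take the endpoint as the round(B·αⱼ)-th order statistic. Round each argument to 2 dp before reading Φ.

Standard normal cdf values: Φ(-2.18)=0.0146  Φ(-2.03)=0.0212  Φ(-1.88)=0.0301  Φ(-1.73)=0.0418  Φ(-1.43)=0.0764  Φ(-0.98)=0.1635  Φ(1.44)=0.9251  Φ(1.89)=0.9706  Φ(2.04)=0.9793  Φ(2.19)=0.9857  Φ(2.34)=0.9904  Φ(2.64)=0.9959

(131.1, 136.0)

Lower: z₀ + z₁ = 0.060 + (-1.645) = -1.585; 1 − a(z₀+z₁) = 1 − (0.040)(-1.585) = 1.0634; argument = 0.060 + (-1.585)/1.0634 = -1.4305 → -1.43.
α₁ = Φ(-1.43) = 0.0764; rank = round(250 × 0.0764) = 19; θ*₍19₎ = 131.1.
Upper: z₀ + z₂ = 1.705; 1 − a(z₀+z₂) = 0.9318; argument = 1.8898 → 1.89; α₂ = 0.9706; rank = 243; θ*₍243₎ = 136.0.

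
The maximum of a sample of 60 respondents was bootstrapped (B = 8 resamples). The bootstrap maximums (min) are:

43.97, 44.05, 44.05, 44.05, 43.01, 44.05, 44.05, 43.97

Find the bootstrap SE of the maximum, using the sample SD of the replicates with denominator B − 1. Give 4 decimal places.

SE* = 0.3614

Bootstrap SE is the standard deviation of the 8 replicate maximums.
Mean of replicates: (43.97 + 44.05 + 44.05 + 44.05 + 43.01 + 44.05 + 44.05 + 43.97) / 8 = 351.20000 / 8 = 43.90000
Sum of squared deviations: (+0.07000)² + (+0.15000)² + (+0.15000)² + (+0.15000)² + (−0.89000)² + (+0.15000)² + (+0.15000)² + (+0.07000)² = 0.91440
Variance = 0.91440 / 7 = 0.13063
SE* = √0.13063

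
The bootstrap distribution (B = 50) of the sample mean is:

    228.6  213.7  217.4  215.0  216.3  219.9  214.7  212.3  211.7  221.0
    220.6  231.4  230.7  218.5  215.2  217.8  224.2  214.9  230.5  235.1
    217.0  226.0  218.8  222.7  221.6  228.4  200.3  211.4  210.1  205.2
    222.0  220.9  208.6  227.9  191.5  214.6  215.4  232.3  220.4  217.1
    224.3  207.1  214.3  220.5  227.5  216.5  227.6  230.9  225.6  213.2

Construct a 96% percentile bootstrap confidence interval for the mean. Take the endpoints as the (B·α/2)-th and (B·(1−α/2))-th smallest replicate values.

Sorted replicates: 191.5, 200.3, 205.2, 207.1, 208.6, 210.1, 211.4, 211.7, 212.3, 213.2, 213.7, 214.3, 214.6, 214.7, 214.9, 215.0, 215.2, 215.4, 216.3, 216.5, 217.0, 217.1, 217.4, 217.8, 218.5, 218.8, 219.9, 220.4, 220.5, 220.6, 220.9, 221.0, 221.6, 222.0, 222.7, 224.2, 224.3, 225.6, 226.0, 227.5, 227.6, 227.9, 228.4, 228.6, 230.5, 230.7, 230.9, 231.4, 232.3, 235.1
α = 0.04; lower rank = 50 × 0.020 = 1; upper rank = 50 × 0.980 = 49.
The 1st smallest replicate is 191.5; the 49th is 232.3.

(191.5, 232.3)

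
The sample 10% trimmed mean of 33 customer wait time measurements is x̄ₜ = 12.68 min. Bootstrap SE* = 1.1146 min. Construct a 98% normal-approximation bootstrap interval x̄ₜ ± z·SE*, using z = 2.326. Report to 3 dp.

Margin = 2.326 × 1.1146 = 2.5926
Interval: 12.68 ± 2.5926

(10.087, 15.273)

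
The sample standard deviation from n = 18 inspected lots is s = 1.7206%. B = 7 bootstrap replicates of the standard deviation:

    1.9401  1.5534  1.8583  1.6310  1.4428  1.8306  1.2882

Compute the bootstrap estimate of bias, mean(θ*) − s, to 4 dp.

mean(θ*) = (1.9401 + 1.5534 + 1.8583 + 1.6310 + 1.4428 + 1.8306 + 1.2882) / 7 = 1.64920
bias = 1.64920 − 1.7206

bias = −0.0714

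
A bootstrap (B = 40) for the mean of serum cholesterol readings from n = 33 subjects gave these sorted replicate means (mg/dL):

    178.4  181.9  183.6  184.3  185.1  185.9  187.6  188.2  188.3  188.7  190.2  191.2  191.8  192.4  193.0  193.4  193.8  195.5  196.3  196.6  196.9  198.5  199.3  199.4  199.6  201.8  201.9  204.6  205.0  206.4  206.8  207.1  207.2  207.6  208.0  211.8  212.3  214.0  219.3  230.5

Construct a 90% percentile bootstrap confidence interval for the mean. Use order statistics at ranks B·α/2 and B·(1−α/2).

α = 0.10; lower rank = 40 × 0.050 = 2; upper rank = 40 × 0.950 = 38.
The 2nd smallest replicate is 181.9; the 38th is 214.0.

(181.9, 214.0)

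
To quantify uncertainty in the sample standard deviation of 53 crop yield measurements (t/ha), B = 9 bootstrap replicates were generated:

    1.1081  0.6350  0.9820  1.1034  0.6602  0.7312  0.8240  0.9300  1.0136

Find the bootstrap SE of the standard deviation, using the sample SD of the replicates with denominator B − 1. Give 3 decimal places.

SE* = 0.182

Bootstrap SE is the standard deviation of the 9 replicate standard deviations.
Mean of replicates: (1.1081 + 0.6350 + 0.9820 + 1.1034 + 0.6602 + 0.7312 + 0.8240 + 0.9300 + 1.0136) / 9 = 7.98750 / 9 = 0.88750
Sum of squared deviations: (+0.22060)² + (−0.25250)² + (+0.09450)² + (+0.21590)² + (−0.22730)² + (−0.15630)² + (−0.06350)² + (+0.04250)² + (+0.12610)² = 0.26580
Variance = 0.26580 / 8 = 0.03322
SE* = √0.03322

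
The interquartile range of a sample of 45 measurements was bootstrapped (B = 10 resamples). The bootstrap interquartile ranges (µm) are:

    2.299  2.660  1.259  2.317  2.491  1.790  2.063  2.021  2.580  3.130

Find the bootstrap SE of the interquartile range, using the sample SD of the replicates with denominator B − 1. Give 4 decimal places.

Bootstrap SE is the standard deviation of the 10 replicate interquartile ranges.
Mean of replicates: (2.299 + 2.660 + 1.259 + 2.317 + 2.491 + 1.790 + 2.063 + 2.021 + 2.580 + 3.130) / 10 = 22.61000 / 10 = 2.26100
Sum of squared deviations: (+0.03800)² + (+0.39900)² + (−1.00200)² + (+0.05600)² + (+0.23000)² + (−0.47100)² + (−0.19800)² + (−0.24000)² + (+0.31900)² + (+0.86900)² = 2.39625
Variance = 2.39625 / 9 = 0.26625
SE* = √0.26625

SE* = 0.5160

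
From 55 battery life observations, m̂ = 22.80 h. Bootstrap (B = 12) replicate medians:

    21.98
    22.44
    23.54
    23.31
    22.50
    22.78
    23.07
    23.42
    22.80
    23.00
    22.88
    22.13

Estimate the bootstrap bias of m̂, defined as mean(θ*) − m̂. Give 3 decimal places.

mean(θ*) = (21.98 + 22.44 + 23.54 + 23.31 + 22.50 + 22.78 + 23.07 + 23.42 + 22.80 + 23.00 + 22.88 + 22.13) / 12 = 22.8208
bias = 22.8208 − 22.80

bias = +0.021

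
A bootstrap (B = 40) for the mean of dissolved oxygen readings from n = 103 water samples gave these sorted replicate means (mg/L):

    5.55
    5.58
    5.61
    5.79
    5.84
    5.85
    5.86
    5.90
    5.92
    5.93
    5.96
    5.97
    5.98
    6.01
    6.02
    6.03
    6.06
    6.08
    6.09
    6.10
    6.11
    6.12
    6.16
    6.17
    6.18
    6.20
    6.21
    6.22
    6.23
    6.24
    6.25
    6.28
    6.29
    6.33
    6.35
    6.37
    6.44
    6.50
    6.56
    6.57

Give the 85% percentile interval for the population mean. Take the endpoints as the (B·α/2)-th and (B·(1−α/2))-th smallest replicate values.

(5.61, 6.44)

α = 0.15; lower rank = 40 × 0.075 = 3; upper rank = 40 × 0.925 = 37.
The 3rd smallest replicate is 5.61; the 37th is 6.44.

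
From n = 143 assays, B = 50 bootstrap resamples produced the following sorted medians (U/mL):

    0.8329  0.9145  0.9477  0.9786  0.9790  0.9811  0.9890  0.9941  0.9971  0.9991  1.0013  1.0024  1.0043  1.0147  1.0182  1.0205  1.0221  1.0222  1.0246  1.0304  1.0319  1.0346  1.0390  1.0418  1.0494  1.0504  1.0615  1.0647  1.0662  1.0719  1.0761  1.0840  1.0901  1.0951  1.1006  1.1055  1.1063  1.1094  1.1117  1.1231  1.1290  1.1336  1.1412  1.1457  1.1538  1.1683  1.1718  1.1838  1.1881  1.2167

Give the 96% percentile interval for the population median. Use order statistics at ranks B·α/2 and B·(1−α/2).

α = 0.04; lower rank = 50 × 0.020 = 1; upper rank = 50 × 0.980 = 49.
The 1st smallest replicate is 0.8329; the 49th is 1.1881.

(0.8329, 1.1881)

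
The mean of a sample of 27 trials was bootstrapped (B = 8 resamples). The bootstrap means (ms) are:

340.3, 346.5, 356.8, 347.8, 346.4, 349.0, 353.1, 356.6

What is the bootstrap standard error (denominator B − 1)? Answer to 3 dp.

SE* = 5.644

Bootstrap SE is the standard deviation of the 8 replicate means.
Mean of replicates: (340.3 + 346.5 + 356.8 + 347.8 + 346.4 + 349.0 + 353.1 + 356.6) / 8 = 2796.5000 / 8 = 349.5625
Sum of squared deviations: (−9.2625)² + (−3.0625)² + (+7.2375)² + (−1.7625)² + (−3.1625)² + (−0.5625)² + (+3.5375)² + (+7.0375)² = 223.0188
Variance = 223.0188 / 7 = 31.8598
SE* = √31.8598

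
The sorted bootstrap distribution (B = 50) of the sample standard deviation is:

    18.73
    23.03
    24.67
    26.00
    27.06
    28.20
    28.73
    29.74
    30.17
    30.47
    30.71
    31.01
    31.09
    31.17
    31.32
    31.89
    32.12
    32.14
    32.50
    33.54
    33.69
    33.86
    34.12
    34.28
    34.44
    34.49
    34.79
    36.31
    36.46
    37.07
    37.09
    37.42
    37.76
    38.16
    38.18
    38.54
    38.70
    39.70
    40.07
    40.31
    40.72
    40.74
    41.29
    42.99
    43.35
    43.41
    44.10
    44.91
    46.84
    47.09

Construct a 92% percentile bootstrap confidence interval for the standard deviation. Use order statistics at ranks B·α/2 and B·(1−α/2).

α = 0.08; lower rank = 50 × 0.040 = 2; upper rank = 50 × 0.960 = 48.
The 2nd smallest replicate is 23.03; the 48th is 44.91.

(23.03, 44.91)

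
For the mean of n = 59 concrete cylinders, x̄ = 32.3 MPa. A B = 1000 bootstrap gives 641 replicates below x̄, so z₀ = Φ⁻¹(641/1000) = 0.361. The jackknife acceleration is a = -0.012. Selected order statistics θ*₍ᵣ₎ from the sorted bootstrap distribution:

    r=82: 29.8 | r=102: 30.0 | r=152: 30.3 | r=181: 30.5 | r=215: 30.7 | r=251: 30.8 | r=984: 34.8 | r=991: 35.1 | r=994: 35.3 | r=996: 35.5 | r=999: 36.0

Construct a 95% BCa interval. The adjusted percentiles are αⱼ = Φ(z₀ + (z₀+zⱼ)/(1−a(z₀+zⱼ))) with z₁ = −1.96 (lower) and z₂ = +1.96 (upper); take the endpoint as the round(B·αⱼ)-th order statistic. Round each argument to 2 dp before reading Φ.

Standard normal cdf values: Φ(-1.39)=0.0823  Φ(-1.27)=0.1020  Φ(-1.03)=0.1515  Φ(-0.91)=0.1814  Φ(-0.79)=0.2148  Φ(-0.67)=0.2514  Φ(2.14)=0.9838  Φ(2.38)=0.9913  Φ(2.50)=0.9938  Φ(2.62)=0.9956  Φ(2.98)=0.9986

(30.0, 35.5)

Lower: z₀ + z₁ = 0.361 + (-1.960) = -1.599; 1 − a(z₀+z₁) = 1 − (-0.012)(-1.599) = 0.9808; argument = 0.361 + (-1.599)/0.9808 = -1.2693 → -1.27.
α₁ = Φ(-1.27) = 0.1020; rank = round(1000 × 0.1020) = 102; θ*₍102₎ = 30.0.
Upper: z₀ + z₂ = 2.321; 1 − a(z₀+z₂) = 1.0279; argument = 2.6191 → 2.62; α₂ = 0.9956; rank = 996; θ*₍996₎ = 35.5.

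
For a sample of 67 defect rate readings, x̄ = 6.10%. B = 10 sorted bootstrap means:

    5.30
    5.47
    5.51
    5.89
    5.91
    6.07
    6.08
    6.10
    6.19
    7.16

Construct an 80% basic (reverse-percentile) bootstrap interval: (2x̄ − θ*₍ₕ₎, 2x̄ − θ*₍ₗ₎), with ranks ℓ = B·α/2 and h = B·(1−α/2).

(6.01, 6.90)

Percentile endpoints at ranks 1 and 9: θ*₍1₎ = 5.30, θ*₍9₎ = 6.19.
Basic interval reflects these around x̄:
  lower = 2 × 6.10 − 6.19 = 6.01
  upper = 2 × 6.10 − 5.30 = 6.90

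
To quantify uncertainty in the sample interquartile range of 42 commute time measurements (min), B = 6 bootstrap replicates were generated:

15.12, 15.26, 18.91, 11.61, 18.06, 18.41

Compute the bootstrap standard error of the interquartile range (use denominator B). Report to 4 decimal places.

SE* = 2.5430

Bootstrap SE is the standard deviation of the 6 replicate interquartile ranges.
Mean of replicates: (15.12 + 15.26 + 18.91 + 11.61 + 18.06 + 18.41) / 6 = 97.37000 / 6 = 16.22833
Sum of squared deviations: (−1.10833)² + (−0.96833)² + (+2.68167)² + (−4.61833)² + (+1.83167)² + (+2.18167)² = 38.80108
Variance = 38.80108 / 6 = 6.46685
SE* = √6.46685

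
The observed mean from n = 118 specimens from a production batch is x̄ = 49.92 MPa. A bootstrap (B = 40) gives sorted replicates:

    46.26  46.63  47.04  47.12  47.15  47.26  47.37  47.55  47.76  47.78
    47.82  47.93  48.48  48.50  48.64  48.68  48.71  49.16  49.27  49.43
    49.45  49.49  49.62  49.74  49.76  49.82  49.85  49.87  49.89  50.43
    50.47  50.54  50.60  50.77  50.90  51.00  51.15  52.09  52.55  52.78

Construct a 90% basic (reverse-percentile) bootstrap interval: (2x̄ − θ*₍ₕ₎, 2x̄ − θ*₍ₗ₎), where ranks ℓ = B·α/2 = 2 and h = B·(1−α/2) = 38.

Percentile endpoints at ranks 2 and 38: θ*₍2₎ = 46.63, θ*₍38₎ = 52.09.
Basic interval reflects these around x̄:
  lower = 2 × 49.92 − 52.09 = 47.75
  upper = 2 × 49.92 − 46.63 = 53.21

(47.75, 53.21)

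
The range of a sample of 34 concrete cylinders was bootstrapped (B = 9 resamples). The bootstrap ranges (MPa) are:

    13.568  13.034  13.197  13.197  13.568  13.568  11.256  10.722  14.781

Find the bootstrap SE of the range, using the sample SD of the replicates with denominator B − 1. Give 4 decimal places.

SE* = 1.2474

Bootstrap SE is the standard deviation of the 9 replicate ranges.
Mean of replicates: (13.568 + 13.034 + 13.197 + 13.197 + 13.568 + 13.568 + 11.256 + 10.722 + 14.781) / 9 = 116.89100 / 9 = 12.98789
Sum of squared deviations: (+0.58011)² + (+0.04611)² + (+0.20911)² + (+0.20911)² + (+0.58011)² + (+0.58011)² + (−1.73189)² + (−2.26589)² + (+1.79311)² = 12.44811
Variance = 12.44811 / 8 = 1.55601
SE* = √1.55601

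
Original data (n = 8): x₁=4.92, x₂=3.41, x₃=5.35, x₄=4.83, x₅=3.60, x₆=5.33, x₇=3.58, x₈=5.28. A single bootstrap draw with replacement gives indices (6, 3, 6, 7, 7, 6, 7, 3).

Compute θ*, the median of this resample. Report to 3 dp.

Resample values: 5.33, 5.35, 5.33, 3.58, 3.58, 5.33, 3.58, 5.35.
Sorted: 3.58, 3.58, 3.58, 5.33, 5.33, 5.33, 5.35, 5.35
Median = average of the two middle values = 5.330

θ* = 5.330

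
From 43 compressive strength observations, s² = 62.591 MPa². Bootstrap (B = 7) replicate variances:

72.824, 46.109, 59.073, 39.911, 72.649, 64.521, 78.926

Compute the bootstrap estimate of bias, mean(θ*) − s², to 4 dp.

bias = −0.5891

mean(θ*) = (72.824 + 46.109 + 59.073 + 39.911 + 72.649 + 64.521 + 78.926) / 7 = 62.00186
bias = 62.00186 − 62.591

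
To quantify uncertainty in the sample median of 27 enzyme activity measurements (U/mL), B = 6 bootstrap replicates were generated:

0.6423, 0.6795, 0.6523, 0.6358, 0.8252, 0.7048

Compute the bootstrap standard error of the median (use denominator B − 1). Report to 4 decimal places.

SE* = 0.0711

Bootstrap SE is the standard deviation of the 6 replicate medians.
Mean of replicates: (0.6423 + 0.6795 + 0.6523 + 0.6358 + 0.8252 + 0.7048) / 6 = 4.13990 / 6 = 0.68998
Sum of squared deviations: (−0.04768)² + (−0.01048)² + (−0.03768)² + (−0.05418)² + (+0.13522)² + (+0.01482)² = 0.02524
Variance = 0.02524 / 5 = 0.00505
SE* = √0.00505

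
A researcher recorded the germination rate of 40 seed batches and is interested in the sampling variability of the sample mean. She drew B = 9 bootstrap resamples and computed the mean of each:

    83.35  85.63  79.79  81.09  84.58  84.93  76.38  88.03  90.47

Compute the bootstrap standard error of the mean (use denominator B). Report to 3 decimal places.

SE* = 4.032

Bootstrap SE is the standard deviation of the 9 replicate means.
Mean of replicates: (83.35 + 85.63 + 79.79 + 81.09 + 84.58 + 84.93 + 76.38 + 88.03 + 90.47) / 9 = 754.2500 / 9 = 83.8056
Sum of squared deviations: (−0.4556)² + (+1.8244)² + (−4.0156)² + (−2.7156)² + (+0.7744)² + (+1.1244)² + (−7.4256)² + (+4.2244)² + (+6.6644)² = 146.2988
Variance = 146.2988 / 9 = 16.2554
SE* = √16.2554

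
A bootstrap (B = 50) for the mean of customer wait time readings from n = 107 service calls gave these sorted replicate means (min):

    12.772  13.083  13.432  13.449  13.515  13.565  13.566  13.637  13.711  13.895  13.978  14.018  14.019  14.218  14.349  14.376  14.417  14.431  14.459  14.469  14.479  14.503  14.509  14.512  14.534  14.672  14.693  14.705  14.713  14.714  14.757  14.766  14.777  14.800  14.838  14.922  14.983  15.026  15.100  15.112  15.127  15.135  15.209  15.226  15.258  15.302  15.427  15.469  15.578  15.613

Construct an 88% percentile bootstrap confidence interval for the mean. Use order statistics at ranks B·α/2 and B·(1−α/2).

α = 0.12; lower rank = 50 × 0.060 = 3; upper rank = 50 × 0.940 = 47.
The 3rd smallest replicate is 13.432; the 47th is 15.427.

(13.432, 15.427)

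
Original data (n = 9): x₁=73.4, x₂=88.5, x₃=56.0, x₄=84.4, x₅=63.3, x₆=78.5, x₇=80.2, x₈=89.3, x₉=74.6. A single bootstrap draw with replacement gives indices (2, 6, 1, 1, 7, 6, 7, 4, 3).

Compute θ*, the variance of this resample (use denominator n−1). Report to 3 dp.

θ* = 84.864

Resample values: 88.5, 78.5, 73.4, 73.4, 80.2, 78.5, 80.2, 84.4, 56.0.
Mean = 77.0111; sum of squared deviations = 678.9089
s² = 678.9089 / 8 = 84.8636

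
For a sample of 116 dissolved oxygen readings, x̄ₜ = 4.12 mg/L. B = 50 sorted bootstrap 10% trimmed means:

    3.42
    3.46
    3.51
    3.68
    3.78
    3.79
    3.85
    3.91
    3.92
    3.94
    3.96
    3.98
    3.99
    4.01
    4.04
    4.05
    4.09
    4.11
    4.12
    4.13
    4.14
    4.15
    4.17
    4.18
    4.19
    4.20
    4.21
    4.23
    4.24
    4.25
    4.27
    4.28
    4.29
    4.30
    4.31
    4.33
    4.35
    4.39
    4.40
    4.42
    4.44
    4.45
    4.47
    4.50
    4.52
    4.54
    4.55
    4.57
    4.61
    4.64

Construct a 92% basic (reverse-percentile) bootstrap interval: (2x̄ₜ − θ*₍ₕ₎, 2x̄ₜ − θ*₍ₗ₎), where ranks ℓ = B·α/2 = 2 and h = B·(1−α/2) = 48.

(3.67, 4.78)

Percentile endpoints at ranks 2 and 48: θ*₍2₎ = 3.46, θ*₍48₎ = 4.57.
Basic interval reflects these around x̄ₜ:
  lower = 2 × 4.12 − 4.57 = 3.67
  upper = 2 × 4.12 − 3.46 = 4.78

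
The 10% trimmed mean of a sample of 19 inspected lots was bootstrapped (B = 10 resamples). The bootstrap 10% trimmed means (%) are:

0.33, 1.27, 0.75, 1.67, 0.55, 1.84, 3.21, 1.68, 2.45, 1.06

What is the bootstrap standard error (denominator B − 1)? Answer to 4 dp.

SE* = 0.8870

Bootstrap SE is the standard deviation of the 10 replicate 10% trimmed means.
Mean of replicates: (0.33 + 1.27 + 0.75 + 1.67 + 0.55 + 1.84 + 3.21 + 1.68 + 2.45 + 1.06) / 10 = 14.81000 / 10 = 1.48100
Sum of squared deviations: (−1.15100)² + (−0.21100)² + (−0.73100)² + (+0.18900)² + (−0.93100)² + (+0.35900)² + (+1.72900)² + (+0.19900)² + (+0.96900)² + (−0.42100)² = 7.08029
Variance = 7.08029 / 9 = 0.78670
SE* = √0.78670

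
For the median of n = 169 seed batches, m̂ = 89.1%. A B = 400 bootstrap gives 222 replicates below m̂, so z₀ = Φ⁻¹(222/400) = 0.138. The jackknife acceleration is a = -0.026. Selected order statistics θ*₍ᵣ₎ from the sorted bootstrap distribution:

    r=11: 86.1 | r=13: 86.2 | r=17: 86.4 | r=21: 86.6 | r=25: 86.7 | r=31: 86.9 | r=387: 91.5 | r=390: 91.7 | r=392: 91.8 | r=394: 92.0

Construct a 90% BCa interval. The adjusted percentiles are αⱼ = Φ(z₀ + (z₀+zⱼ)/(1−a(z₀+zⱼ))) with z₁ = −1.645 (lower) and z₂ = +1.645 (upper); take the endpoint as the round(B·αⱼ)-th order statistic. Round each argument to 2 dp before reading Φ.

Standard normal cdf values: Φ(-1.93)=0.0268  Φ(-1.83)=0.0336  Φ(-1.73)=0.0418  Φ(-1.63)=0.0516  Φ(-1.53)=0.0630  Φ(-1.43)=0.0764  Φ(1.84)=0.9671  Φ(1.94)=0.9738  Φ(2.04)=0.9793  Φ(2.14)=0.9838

Lower: z₀ + z₁ = 0.138 + (-1.645) = -1.507; 1 − a(z₀+z₁) = 1 − (-0.026)(-1.507) = 0.9608; argument = 0.138 + (-1.507)/0.9608 = -1.4305 → -1.43.
α₁ = Φ(-1.43) = 0.0764; rank = round(400 × 0.0764) = 31; θ*₍31₎ = 86.9.
Upper: z₀ + z₂ = 1.783; 1 − a(z₀+z₂) = 1.0464; argument = 1.8420 → 1.84; α₂ = 0.9671; rank = 387; θ*₍387₎ = 91.5.

(86.9, 91.5)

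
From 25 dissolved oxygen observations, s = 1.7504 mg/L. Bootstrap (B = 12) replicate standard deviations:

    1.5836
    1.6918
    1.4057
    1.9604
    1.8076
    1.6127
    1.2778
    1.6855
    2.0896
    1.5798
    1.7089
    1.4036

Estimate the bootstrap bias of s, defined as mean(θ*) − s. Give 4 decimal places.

mean(θ*) = (1.5836 + 1.6918 + 1.4057 + 1.9604 + 1.8076 + 1.6127 + 1.2778 + 1.6855 + 2.0896 + 1.5798 + 1.7089 + 1.4036) / 12 = 1.65058
bias = 1.65058 − 1.7504

bias = −0.0998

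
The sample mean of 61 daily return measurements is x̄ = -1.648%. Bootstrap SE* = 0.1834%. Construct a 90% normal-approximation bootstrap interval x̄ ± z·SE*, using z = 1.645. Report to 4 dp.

(-1.9497, -1.3463)

Margin = 1.645 × 0.1834 = 0.30169
Interval: -1.648 ± 0.30169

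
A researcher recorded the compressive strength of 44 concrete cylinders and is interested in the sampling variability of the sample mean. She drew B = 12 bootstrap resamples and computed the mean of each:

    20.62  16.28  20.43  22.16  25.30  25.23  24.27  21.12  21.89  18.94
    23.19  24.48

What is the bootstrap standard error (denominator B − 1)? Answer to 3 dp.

Bootstrap SE is the standard deviation of the 12 replicate means.
Mean of replicates: (20.62 + 16.28 + 20.43 + 22.16 + 25.30 + 25.23 + 24.27 + 21.12 + 21.89 + 18.94 + 23.19 + 24.48) / 12 = 263.9100 / 12 = 21.9925
Sum of squared deviations: (−1.3725)² + (−5.7125)² + (−1.5625)² + (+0.1675)² + (+3.3075)² + (+3.2375)² + (+2.2775)² + (−0.8725)² + (−0.1025)² + (−3.0525)² + (+1.1975)² + (+2.4875)² = 81.3050
Variance = 81.3050 / 11 = 7.3914
SE* = √7.3914

SE* = 2.719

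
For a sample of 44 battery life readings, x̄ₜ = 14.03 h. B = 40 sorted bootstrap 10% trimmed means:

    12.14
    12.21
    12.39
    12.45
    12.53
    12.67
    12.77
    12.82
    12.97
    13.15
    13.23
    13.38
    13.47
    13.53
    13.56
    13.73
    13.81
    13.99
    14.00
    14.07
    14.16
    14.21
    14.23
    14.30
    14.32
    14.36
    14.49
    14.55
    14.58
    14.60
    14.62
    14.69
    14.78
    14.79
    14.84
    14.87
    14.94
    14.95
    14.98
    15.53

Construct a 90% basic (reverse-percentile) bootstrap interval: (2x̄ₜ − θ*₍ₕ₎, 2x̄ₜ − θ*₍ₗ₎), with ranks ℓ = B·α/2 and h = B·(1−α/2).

(13.11, 15.85)

Percentile endpoints at ranks 2 and 38: θ*₍2₎ = 12.21, θ*₍38₎ = 14.95.
Basic interval reflects these around x̄ₜ:
  lower = 2 × 14.03 − 14.95 = 13.11
  upper = 2 × 14.03 − 12.21 = 15.85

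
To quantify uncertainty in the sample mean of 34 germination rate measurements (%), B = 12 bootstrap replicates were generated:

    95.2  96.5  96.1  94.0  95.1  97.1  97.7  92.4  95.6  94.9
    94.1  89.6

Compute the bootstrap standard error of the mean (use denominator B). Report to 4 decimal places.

SE* = 2.1030

Bootstrap SE is the standard deviation of the 12 replicate means.
Mean of replicates: (95.2 + 96.5 + 96.1 + 94.0 + 95.1 + 97.1 + 97.7 + 92.4 + 95.6 + 94.9 + 94.1 + 89.6) / 12 = 1138.30000 / 12 = 94.85833
Sum of squared deviations: (+0.34167)² + (+1.64167)² + (+1.24167)² + (−0.85833)² + (+0.24167)² + (+2.24167)² + (+2.84167)² + (−2.45833)² + (+0.74167)² + (+0.04167)² + (−0.75833)² + (−5.25833)² = 53.06917
Variance = 53.06917 / 12 = 4.42243
SE* = √4.42243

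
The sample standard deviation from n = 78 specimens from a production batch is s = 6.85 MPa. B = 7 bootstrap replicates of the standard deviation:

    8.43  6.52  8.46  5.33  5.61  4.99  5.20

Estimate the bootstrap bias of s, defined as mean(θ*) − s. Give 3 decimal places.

bias = −0.487

mean(θ*) = (8.43 + 6.52 + 8.46 + 5.33 + 5.61 + 4.99 + 5.20) / 7 = 6.3629
bias = 6.3629 − 6.85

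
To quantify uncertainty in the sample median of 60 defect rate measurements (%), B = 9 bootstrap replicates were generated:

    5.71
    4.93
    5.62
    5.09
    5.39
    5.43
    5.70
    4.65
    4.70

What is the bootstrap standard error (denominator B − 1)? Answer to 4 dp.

SE* = 0.4173

Bootstrap SE is the standard deviation of the 9 replicate medians.
Mean of replicates: (5.71 + 4.93 + 5.62 + 5.09 + 5.39 + 5.43 + 5.70 + 4.65 + 4.70) / 9 = 47.22000 / 9 = 5.24667
Sum of squared deviations: (+0.46333)² + (−0.31667)² + (+0.37333)² + (−0.15667)² + (+0.14333)² + (+0.18333)² + (+0.45333)² + (−0.59667)² + (−0.54667)² = 1.39340
Variance = 1.39340 / 8 = 0.17417
SE* = √0.17417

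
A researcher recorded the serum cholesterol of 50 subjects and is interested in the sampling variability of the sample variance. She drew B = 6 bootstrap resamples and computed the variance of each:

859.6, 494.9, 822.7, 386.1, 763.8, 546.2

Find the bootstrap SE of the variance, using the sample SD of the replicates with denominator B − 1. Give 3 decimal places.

Bootstrap SE is the standard deviation of the 6 replicate variances.
Mean of replicates: (859.6 + 494.9 + 822.7 + 386.1 + 763.8 + 546.2) / 6 = 3873.3000 / 6 = 645.5500
Sum of squared deviations: (+214.0500)² + (−150.6500)² + (+177.1500)² + (−259.4500)² + (+118.2500)² + (−99.3500)² = 191062.7350
Variance = 191062.7350 / 5 = 38212.5470
SE* = √38212.5470

SE* = 195.480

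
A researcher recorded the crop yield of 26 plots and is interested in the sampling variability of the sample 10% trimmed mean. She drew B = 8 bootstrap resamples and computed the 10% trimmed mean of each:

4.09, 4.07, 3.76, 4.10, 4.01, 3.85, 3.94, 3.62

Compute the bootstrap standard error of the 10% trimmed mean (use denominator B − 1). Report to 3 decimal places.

SE* = 0.174

Bootstrap SE is the standard deviation of the 8 replicate 10% trimmed means.
Mean of replicates: (4.09 + 4.07 + 3.76 + 4.10 + 4.01 + 3.85 + 3.94 + 3.62) / 8 = 31.4400 / 8 = 3.9300
Sum of squared deviations: (+0.1600)² + (+0.1400)² + (−0.1700)² + (+0.1700)² + (+0.0800)² + (−0.0800)² + (+0.0100)² + (−0.3100)² = 0.2120
Variance = 0.2120 / 7 = 0.0303
SE* = √0.0303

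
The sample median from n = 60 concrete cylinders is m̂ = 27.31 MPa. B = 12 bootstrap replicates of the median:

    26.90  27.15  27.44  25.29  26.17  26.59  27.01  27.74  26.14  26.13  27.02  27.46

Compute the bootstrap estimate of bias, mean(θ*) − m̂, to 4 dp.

mean(θ*) = (26.90 + 27.15 + 27.44 + 25.29 + 26.17 + 26.59 + 27.01 + 27.74 + 26.14 + 26.13 + 27.02 + 27.46) / 12 = 26.75333
bias = 26.75333 − 27.31

bias = −0.5567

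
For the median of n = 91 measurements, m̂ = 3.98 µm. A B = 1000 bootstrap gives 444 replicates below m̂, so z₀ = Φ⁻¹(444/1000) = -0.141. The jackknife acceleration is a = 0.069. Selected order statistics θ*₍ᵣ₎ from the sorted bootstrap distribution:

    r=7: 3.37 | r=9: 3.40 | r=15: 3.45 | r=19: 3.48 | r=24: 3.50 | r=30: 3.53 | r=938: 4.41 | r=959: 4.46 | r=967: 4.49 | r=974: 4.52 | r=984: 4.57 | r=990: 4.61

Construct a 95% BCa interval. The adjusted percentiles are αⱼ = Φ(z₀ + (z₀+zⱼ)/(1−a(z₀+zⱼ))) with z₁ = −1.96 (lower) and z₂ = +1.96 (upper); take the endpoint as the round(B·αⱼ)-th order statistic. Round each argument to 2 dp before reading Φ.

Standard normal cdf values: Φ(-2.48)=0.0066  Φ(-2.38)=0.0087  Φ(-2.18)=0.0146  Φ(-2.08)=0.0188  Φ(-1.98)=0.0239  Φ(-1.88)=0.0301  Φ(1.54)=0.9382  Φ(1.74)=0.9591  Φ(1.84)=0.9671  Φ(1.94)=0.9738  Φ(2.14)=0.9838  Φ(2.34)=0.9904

(3.50, 4.52)

Lower: z₀ + z₁ = -0.141 + (-1.960) = -2.101; 1 − a(z₀+z₁) = 1 − (0.069)(-2.101) = 1.1450; argument = -0.141 + (-2.101)/1.1450 = -1.9760 → -1.98.
α₁ = Φ(-1.98) = 0.0239; rank = round(1000 × 0.0239) = 24; θ*₍24₎ = 3.50.
Upper: z₀ + z₂ = 1.819; 1 − a(z₀+z₂) = 0.8745; argument = 1.9391 → 1.94; α₂ = 0.9738; rank = 974; θ*₍974₎ = 4.52.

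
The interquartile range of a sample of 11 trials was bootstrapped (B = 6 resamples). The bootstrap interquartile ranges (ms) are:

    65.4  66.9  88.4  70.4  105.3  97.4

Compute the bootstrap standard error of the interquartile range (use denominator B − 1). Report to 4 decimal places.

SE* = 17.0798

Bootstrap SE is the standard deviation of the 6 replicate interquartile ranges.
Mean of replicates: (65.4 + 66.9 + 88.4 + 70.4 + 105.3 + 97.4) / 6 = 493.80000 / 6 = 82.30000
Sum of squared deviations: (−16.90000)² + (−15.40000)² + (+6.10000)² + (−11.90000)² + (+23.00000)² + (+15.10000)² = 1458.60000
Variance = 1458.60000 / 5 = 291.72000
SE* = √291.72000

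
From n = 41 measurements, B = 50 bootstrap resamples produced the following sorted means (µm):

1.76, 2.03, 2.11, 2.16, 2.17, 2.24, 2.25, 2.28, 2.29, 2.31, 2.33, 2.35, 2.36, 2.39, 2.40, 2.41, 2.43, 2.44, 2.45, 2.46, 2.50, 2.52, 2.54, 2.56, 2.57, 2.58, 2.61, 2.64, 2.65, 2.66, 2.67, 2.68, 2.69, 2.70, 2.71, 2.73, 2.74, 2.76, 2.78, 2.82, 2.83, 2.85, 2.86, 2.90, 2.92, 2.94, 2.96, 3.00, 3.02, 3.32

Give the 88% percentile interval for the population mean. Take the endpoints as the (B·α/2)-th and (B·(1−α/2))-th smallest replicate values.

α = 0.12; lower rank = 50 × 0.060 = 3; upper rank = 50 × 0.940 = 47.
The 3rd smallest replicate is 2.11; the 47th is 2.96.

(2.11, 2.96)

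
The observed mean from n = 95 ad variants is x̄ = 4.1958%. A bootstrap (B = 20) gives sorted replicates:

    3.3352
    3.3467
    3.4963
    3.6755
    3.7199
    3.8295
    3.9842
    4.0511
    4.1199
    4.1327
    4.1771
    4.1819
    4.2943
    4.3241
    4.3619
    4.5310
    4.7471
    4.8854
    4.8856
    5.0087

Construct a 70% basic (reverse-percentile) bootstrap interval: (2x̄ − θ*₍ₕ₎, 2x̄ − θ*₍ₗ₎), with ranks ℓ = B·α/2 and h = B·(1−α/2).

(3.6445, 4.8953)

Percentile endpoints at ranks 3 and 17: θ*₍3₎ = 3.4963, θ*₍17₎ = 4.7471.
Basic interval reflects these around x̄:
  lower = 2 × 4.1958 − 4.7471 = 3.6445
  upper = 2 × 4.1958 − 3.4963 = 4.8953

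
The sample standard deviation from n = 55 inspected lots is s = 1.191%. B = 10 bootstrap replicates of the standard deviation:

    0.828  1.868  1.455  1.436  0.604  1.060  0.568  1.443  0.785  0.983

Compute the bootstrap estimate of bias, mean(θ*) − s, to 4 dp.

mean(θ*) = (0.828 + 1.868 + 1.455 + 1.436 + 0.604 + 1.060 + 0.568 + 1.443 + 0.785 + 0.983) / 10 = 1.10300
bias = 1.10300 − 1.191

bias = −0.0880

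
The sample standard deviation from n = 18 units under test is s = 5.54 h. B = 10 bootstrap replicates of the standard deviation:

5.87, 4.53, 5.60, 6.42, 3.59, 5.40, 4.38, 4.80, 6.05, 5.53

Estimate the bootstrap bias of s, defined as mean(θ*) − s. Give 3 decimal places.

mean(θ*) = (5.87 + 4.53 + 5.60 + 6.42 + 3.59 + 5.40 + 4.38 + 4.80 + 6.05 + 5.53) / 10 = 5.2170
bias = 5.2170 − 5.54

bias = −0.323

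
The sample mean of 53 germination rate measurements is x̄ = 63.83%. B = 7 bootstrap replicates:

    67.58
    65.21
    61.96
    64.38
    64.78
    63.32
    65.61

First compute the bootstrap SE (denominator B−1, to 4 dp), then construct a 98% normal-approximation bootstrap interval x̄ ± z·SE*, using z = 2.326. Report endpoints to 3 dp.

(59.701, 67.959)

Mean of replicates = 64.6914; sum of squared deviations = 18.9029; SE* = √(18.9029/6) = 1.7750
Margin = 2.326 × 1.7750 = 4.1286
Interval: 63.83 ± 4.1286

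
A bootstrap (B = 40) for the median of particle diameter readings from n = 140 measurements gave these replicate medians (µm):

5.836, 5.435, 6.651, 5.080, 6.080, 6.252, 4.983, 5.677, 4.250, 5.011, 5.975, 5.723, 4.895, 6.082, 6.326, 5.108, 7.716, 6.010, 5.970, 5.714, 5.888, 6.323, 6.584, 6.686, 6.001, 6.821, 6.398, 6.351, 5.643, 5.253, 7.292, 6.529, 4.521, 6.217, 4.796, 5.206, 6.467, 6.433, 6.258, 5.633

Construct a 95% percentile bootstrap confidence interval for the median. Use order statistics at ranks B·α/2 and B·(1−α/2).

(4.250, 7.292)

Sorted replicates: 4.250, 4.521, 4.796, 4.895, 4.983, 5.011, 5.080, 5.108, 5.206, 5.253, 5.435, 5.633, 5.643, 5.677, 5.714, 5.723, 5.836, 5.888, 5.970, 5.975, 6.001, 6.010, 6.080, 6.082, 6.217, 6.252, 6.258, 6.323, 6.326, 6.351, 6.398, 6.433, 6.467, 6.529, 6.584, 6.651, 6.686, 6.821, 7.292, 7.716
α = 0.05; lower rank = 40 × 0.025 = 1; upper rank = 40 × 0.975 = 39.
The 1st smallest replicate is 4.250; the 39th is 7.292.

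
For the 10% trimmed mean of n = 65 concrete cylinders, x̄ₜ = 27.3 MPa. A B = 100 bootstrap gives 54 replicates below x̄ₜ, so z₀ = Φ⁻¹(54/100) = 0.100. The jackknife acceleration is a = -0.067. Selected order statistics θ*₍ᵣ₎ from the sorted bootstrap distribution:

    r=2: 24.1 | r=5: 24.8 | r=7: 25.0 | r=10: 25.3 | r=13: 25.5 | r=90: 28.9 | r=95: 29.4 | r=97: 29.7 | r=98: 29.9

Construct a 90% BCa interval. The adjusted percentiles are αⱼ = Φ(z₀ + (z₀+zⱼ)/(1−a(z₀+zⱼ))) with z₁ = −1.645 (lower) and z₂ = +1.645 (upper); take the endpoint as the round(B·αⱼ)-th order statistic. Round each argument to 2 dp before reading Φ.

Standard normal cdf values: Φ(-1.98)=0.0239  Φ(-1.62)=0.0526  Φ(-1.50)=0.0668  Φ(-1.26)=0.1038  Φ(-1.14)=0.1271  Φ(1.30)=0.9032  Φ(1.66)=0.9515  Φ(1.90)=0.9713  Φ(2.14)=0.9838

Lower: z₀ + z₁ = 0.100 + (-1.645) = -1.545; 1 − a(z₀+z₁) = 1 − (-0.067)(-1.545) = 0.8965; argument = 0.100 + (-1.545)/0.8965 = -1.6234 → -1.62.
α₁ = Φ(-1.62) = 0.0526; rank = round(100 × 0.0526) = 5; θ*₍5₎ = 24.8.
Upper: z₀ + z₂ = 1.745; 1 − a(z₀+z₂) = 1.1169; argument = 1.6623 → 1.66; α₂ = 0.9515; rank = 95; θ*₍95₎ = 29.4.

(24.8, 29.4)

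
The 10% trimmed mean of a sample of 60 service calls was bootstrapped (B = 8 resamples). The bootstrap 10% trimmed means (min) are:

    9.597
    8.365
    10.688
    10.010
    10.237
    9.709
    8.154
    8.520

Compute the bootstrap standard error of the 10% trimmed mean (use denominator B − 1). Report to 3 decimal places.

Bootstrap SE is the standard deviation of the 8 replicate 10% trimmed means.
Mean of replicates: (9.597 + 8.365 + 10.688 + 10.010 + 10.237 + 9.709 + 8.154 + 8.520) / 8 = 75.2800 / 8 = 9.4100
Sum of squared deviations: (+0.1870)² + (−1.0450)² + (+1.2780)² + (+0.6000)² + (+0.8270)² + (+0.2990)² + (−1.2560)² + (−0.8900)² = 6.2632
Variance = 6.2632 / 7 = 0.8947
SE* = √0.8947

SE* = 0.946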